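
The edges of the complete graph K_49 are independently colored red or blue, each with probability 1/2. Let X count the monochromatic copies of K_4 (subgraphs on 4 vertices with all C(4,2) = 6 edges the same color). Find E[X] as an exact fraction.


Let X = Σ_S X_S over the C(49, 4) = 211876 subsets S of size 4, where X_S = 1 if the K_4 on S is monochromatic.
For a fixed S, the K_4 on S has C(4, 2) = 6 edges. P[all 6 edges red] = (1/2)^6, and likewise for blue, so P[monochromatic] = 2·(1/2)^6 = 2^{1 − 6} = 1/32.
By linearity: E[X] = C(49, 4) · 2^{1 − 6} = 211876 · 1/32 = 52969/8.
Numerically: E[X] ≈ 6621.125000.

E[X] = C(49,4)·2^(1−C(4,2)) = 52969/8 ≈ 6621.125000.


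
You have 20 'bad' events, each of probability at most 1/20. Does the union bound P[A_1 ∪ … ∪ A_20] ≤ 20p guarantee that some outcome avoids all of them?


Union bound: P[∪_{i=1}^{20} A_i] ≤ Σ_i P[A_i] ≤ 20·p = 20·(1/20) = 1.
Numerically: 1 ≈ 1.000000.
Is 1 < 1? NO.
Since the bound 1 is ≥ 1, the union bound is uninformative here; it does NOT by itself certify existence.

20·p = 1 ≈ 1.000000; existence NOT certified by the union bound.


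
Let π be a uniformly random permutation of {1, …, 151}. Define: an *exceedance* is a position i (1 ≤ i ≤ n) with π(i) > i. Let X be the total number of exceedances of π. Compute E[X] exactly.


Write X = Σ_{i=1}^{151} X_i, where X_i = 1_{π(i) > i}.
For each fixed i, π(i) is uniform over {1, …, 151} (marginal of a uniform permutation), so P[π(i) > i] = (n − i)/n. Summing: Σ_{i=1}^{151} (n − i)/n = (0 + 1 + … + 150)/151 = 151(151 − 1)/(2·151) = (151 − 1)/2.
Hence E[X] = Σ_{i=1}^{151} (151 − i)/151 = 75 ≈ 75.000.

E[X] = 75 = 75.000.


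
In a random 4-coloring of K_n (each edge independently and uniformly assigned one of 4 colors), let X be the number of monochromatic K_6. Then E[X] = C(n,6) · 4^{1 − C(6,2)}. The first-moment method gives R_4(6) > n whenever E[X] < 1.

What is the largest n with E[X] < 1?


We need C(n, 6) · 4^{1 − 15} < 1, i.e. C(n, 6) < 4^{15 − 1} = 268435456.
Check values of n near the boundary:
  n = 75: C(75, 6) = 201359550; 201359550 < 268435456? YES
  n = 76: C(76, 6) = 218618940; 218618940 < 268435456? YES
  n = 77: C(77, 6) = 237093780; 237093780 < 268435456? YES
  n = 78: C(78, 6) = 256851595; 256851595 < 268435456? YES
  n = 79: C(79, 6) = 277962685; 277962685 < 268435456? NO
The largest n with C(n, 6) < 268435456 is n = 78 (where E[X] = 256851595/268435456 ≈ 0.957). Hence R_4(6) > 78, i.e. R_4(6) ≥ 79.

Largest n = 78; hence R_4(6) > 78.


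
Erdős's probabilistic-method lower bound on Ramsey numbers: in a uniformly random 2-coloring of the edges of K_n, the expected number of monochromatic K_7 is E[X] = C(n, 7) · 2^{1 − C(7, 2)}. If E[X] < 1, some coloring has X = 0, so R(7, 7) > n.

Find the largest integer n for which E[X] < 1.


We need C(n, 7) · 2^{1 − 21} < 1, i.e. C(n, 7) < 2^{21 − 1} = 1048576.
Check values of n near the boundary:
  n = 26: C(26, 7) = 657800; 657800 < 1048576? YES
  n = 27: C(27, 7) = 888030; 888030 < 1048576? YES
  n = 28: C(28, 7) = 1184040; 1184040 < 1048576? NO
The largest n with C(n, 7) < 1048576 is n = 27 (where E[X] = 444015/524288 ≈ 0.846891). Hence R(7, 7) > 27, i.e. R(7, 7) ≥ 28.

Largest n = 27; hence R(7, 7) > 27.


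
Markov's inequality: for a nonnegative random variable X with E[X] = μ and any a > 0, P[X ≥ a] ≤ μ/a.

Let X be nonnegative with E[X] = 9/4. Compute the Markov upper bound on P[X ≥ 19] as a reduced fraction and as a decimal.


μ = E[X] = 9/4, a = 19.
Markov: P[X ≥ 19] ≤ μ/a = (9/4)/19 = 9/76.
Numerically: ≈ 0.118421.
(Since a = 19 > μ = 2.250000, the bound 9/76 is < 1 and informative.)

P[X ≥ 19] ≤ 9/76 ≈ 0.118421.


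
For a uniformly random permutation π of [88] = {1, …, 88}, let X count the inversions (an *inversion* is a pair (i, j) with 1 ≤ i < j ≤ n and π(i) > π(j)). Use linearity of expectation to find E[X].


Write X = Σ X_I over the C(88, 2) = 3828 pairs i < j, with X_I the indicator of one inversion.
There are 3828 indicators.
For each fixed pair i < j, the values π(i) and π(j) are two distinct elements of {1, …, 88} in uniformly random order; by symmetry P[π(i) > π(j)] = 1/2.
By linearity: E[X] = 3828 · (1/2) = C(88, 2) · (1/2) = 3828/2 = 1914 ≈ 1914.000.

E[X] = 1914 = 1914.000.


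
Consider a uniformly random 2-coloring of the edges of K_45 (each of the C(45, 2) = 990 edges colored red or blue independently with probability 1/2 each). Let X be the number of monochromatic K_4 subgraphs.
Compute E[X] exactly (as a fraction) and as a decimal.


Let X = Σ_S X_S over the C(45, 4) = 148995 subsets S of size 4, where X_S = 1 if the K_4 on S is monochromatic.
For a fixed S, the K_4 on S has C(4, 2) = 6 edges. P[all 6 edges red] = (1/2)^6, and likewise for blue, so P[monochromatic] = 2·(1/2)^6 = 2^{1 − 6} = 1/32.
By linearity of expectation: E[X] = C(45, 4) · 2^{1 − 6} = 148995 · 1/32 = 148995/32.
Numerically: E[X] ≈ 4656.094.

E[X] = C(45,4)·2^(1−C(4,2)) = 148995/32 ≈ 4656.094.


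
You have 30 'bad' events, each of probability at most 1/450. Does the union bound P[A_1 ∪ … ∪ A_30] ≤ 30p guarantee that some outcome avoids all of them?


Union bound: P[∪_{i=1}^{30} A_i] ≤ Σ_i P[A_i] ≤ 30·p = 30·(1/450) = 1/15.
Numerically: 1/15 ≈ 0.06667.
Is 1/15 < 1? YES.
Since P[∪ A_i] ≤ 1/15 < 1, the complement has P[∩ A_i^c] ≥ 1 − 1/15 = 14/15 > 0, so some outcome avoids every A_i.

30·p = 1/15 ≈ 0.06667; existence CERTIFIED by the union bound.


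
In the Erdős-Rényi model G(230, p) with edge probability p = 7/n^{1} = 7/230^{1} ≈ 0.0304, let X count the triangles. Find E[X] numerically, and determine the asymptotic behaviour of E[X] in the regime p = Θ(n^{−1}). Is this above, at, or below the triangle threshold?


Number of potential triangles: C(230, 3) = 2001460.
Each occurs with probability p³ ≈ (0.0304)³ ≈ 2.81910e-05.
By linearity: E[X] = C(230, 3)·p³ ≈ 2001460 · 2.81910e-05 ≈ 56.423.
Here α = 1, so p = 7/n is exactly at the triangle threshold p ~ 1/n. Asymptotically E[X] → c³/6 = 7³/6 = 343/6 ≈ 57.167, a bounded constant. In this regime the triangle count is asymptotically Poisson(c³/6).

E[X] ≈ 56.423; in regime p = Θ(1/n^{1}) E[X] stays bounded (at the triangle threshold p ~ 1/n).


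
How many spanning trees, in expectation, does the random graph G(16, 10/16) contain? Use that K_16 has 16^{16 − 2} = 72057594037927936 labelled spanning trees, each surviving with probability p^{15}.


K_16 has 16^{16 − 2} = 72057594037927936 labelled spanning trees.
For each such spanning tree H, let X_H = 1 if all 15 edges of H are present in G. Then P[X_H = 1] = p^{15} = (5/8)^{15} = 30517578125/35184372088832.
By linearity: E[X] = Σ_H E[X_H] = 72057594037927936 · p^{15} = 72057594037927936 · 30517578125/35184372088832 = 62500000000000.
Numerically: E[X] ≈ 6.25e+13.

E[X] = 72057594037927936 · (5/8)^{15} = 62500000000000 ≈ 6.25e+13.


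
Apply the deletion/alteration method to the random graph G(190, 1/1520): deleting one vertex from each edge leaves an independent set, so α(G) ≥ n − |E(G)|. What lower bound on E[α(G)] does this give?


E[|E(G)|] = C(190, 2)·p = 17955 · (1/1520) = 189/16.
E[α(G)] ≥ n − E[|E(G)|] = 190 − 189/16 = 2851/16.
Numerically: ≈ 178.1875.
(This is only a lower bound; the true E[α(G)] may be larger.)

E[α(G)] ≥ 2851/16 ≈ 178.1875.


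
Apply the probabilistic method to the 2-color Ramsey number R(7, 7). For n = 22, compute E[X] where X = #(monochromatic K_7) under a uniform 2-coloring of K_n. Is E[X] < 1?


E[X] = C(22, 7) · 2^{1 − 21} = 170544 · 2^{−20} = 170544/1048576.
As a reduced fraction: E[X] = 10659/65536 ≈ 0.163.
Is E[X] < 1? YES.
Since E[X] < 1, there exists a 2-coloring of K_{22} with no monochromatic K_7; hence R(7, 7) > 22.

E[X] = 10659/65536 ≈ 0.163; E[X] < 1, so R(7, 7) > 22.


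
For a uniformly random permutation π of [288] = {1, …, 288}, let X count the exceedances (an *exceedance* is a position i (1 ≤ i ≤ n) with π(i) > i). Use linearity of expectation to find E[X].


Write X = Σ_{i=1}^{288} X_i, where X_i = 1_{π(i) > i}.
For each fixed i, π(i) is uniform over {1, …, 288} (marginal of a uniform permutation), so P[π(i) > i] = (n − i)/n. Summing: Σ_{i=1}^{288} (n − i)/n = (0 + 1 + … + 287)/288 = 288(288 − 1)/(2·288) = (288 − 1)/2.
Hence E[X] = Σ_{i=1}^{288} (288 − i)/288 = 287/2 ≈ 143.500.

E[X] = 287/2 = 143.500.


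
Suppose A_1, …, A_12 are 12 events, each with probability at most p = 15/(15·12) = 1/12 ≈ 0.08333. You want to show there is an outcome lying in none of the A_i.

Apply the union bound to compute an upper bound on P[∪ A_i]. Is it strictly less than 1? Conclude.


Union bound: P[∪_{i=1}^{12} A_i] ≤ Σ_i P[A_i] ≤ 12·p = 12·(1/12) = 1.
Numerically: 1 ≈ 1.00000.
Is 1 < 1? NO.
Since the bound 1 is ≥ 1, the union bound is uninformative here; it does NOT by itself certify existence.

12·p = 1 ≈ 1.00000; existence NOT certified by the union bound.


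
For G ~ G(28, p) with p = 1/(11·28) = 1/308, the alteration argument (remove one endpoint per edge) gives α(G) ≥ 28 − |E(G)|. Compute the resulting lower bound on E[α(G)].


E[|E(G)|] = C(28, 2)·p = 378 · (1/308) = 27/22.
E[α(G)] ≥ n − E[|E(G)|] = 28 − 27/22 = 589/22.
Numerically: ≈ 26.7727.
(This is only a lower bound; the true E[α(G)] may be larger.)

E[α(G)] ≥ 589/22 ≈ 26.7727.


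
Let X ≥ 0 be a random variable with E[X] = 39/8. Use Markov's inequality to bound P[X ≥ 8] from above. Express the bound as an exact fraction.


μ = E[X] = 39/8, a = 8.
Markov: P[X ≥ 8] ≤ μ/a = (39/8)/8 = 39/64.
Numerically: ≈ 0.6094.
(Since a = 8 > μ = 4.8750, the bound 39/64 is < 1 and informative.)

P[X ≥ 8] ≤ 39/64 ≈ 0.6094.


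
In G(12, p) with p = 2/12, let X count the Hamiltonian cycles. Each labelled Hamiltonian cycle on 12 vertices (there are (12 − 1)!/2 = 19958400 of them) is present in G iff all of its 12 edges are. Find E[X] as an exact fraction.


K_12 has (12 − 1)!/2 = 19958400 labelled Hamiltonian cycles.
For each such Hamiltonian cycle H, let X_H = 1 if all 12 edges of H are present in G. Then P[X_H = 1] = p^{12} = (1/6)^{12} = 1/2176782336.
By linearity of expectation: E[X] = Σ_H E[X_H] = 19958400 · p^{12} = 19958400 · 1/2176782336 = 1925/209952.
Numerically: E[X] ≈ 0.009169.

E[X] = 19958400 · (1/6)^{12} = 1925/209952 ≈ 0.009169.


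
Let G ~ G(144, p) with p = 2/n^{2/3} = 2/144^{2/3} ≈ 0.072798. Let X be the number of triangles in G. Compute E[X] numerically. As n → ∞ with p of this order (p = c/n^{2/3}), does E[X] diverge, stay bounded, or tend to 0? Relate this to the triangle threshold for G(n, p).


Number of potential triangles: C(144, 3) = 487344.
Each occurs with probability p³ ≈ (0.072798)³ ≈ 3.8580247e-04.
By linearity: E[X] = C(144, 3)·p³ ≈ 487344 · 3.8580247e-04 ≈ 188.01852.
Since α = 2/3 < 1, p = c/n^{2/3} ≫ 1/n is above the triangle threshold p ~ 1/n. Asymptotically E[X] ~ (c³/6)·n^{3(1−α)} = (2³/6)·n^{1} → ∞; triangles are abundant w.h.p.

E[X] ≈ 188.01852; in regime p = Θ(1/n^{2/3}) E[X] diverges (above the triangle threshold p ~ 1/n).


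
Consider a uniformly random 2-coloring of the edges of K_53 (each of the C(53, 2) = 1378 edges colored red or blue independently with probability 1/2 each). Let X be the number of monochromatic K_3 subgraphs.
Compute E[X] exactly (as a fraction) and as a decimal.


Let X = Σ_S X_S over the C(53, 3) = 23426 subsets S of size 3, where X_S = 1 if the K_3 on S is monochromatic.
For a fixed S, the K_3 on S has C(3, 2) = 3 edges. P[all 3 edges red] = (1/2)^3, and likewise for blue, so P[monochromatic] = 2·(1/2)^3 = 2^{1 − 3} = 1/4.
Summing: E[X] = C(53, 3) · 2^{1 − 3} = 23426 · 1/4 = 11713/2.
Numerically: E[X] ≈ 5856.5000.

E[X] = C(53,3)·2^(1−C(3,2)) = 11713/2 ≈ 5856.5000.


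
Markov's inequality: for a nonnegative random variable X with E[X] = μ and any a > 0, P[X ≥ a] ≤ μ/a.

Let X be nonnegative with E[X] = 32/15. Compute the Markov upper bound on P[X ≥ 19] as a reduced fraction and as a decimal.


μ = E[X] = 32/15, a = 19.
Markov: P[X ≥ 19] ≤ μ/a = (32/15)/19 = 32/285.
Numerically: ≈ 0.1123.
(Since a = 19 > μ = 2.1333, the bound 32/285 is < 1 and informative.)

P[X ≥ 19] ≤ 32/285 ≈ 0.1123.


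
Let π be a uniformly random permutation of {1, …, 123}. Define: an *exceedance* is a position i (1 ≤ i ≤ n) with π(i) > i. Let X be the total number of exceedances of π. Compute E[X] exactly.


Write X = Σ_{i=1}^{123} X_i, where X_i = 1_{π(i) > i}.
For each fixed i, π(i) is uniform over {1, …, 123} (marginal of a uniform permutation), so P[π(i) > i] = (n − i)/n. Summing: Σ_{i=1}^{123} (n − i)/n = (0 + 1 + … + 122)/123 = 123(123 − 1)/(2·123) = (123 − 1)/2.
Hence E[X] = Σ_{i=1}^{123} (123 − i)/123 = 61 ≈ 61.000.

E[X] = 61 = 61.000.


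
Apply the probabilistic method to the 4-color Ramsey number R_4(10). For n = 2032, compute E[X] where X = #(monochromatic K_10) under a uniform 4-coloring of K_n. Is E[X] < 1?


E[X] = C(2032, 10) · 4^{1 − 45} = 323475384642158147171212440 · 4^{−44} = 323475384642158147171212440/309485009821345068724781056.
As a reduced fraction: E[X] = 40434423080269768396401555/38685626227668133590597632 ≈ 1.04521.
Is E[X] < 1? NO.
Since E[X] ≥ 1, the first-moment bound is inconclusive at n = 2032; it does NOT by itself certify R_4(10) > 2032.

E[X] = 40434423080269768396401555/38685626227668133590597632 ≈ 1.04521; E[X] ≥ 1; first-moment method inconclusive here.


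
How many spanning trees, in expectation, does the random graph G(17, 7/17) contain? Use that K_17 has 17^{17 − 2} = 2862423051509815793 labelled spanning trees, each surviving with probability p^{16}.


K_17 has 17^{17 − 2} = 2862423051509815793 labelled spanning trees.
For each such spanning tree H, let X_H = 1 if all 16 edges of H are present in G. Then P[X_H = 1] = p^{16} = (7/17)^{16} = 33232930569601/48661191875666868481.
By linearity: E[X] = Σ_H E[X_H] = 2862423051509815793 · p^{16} = 2862423051509815793 · 33232930569601/48661191875666868481 = 33232930569601/17.
Numerically: E[X] ≈ 1.9549e+12.

E[X] = 2862423051509815793 · (7/17)^{16} = 33232930569601/17 ≈ 1.9549e+12.


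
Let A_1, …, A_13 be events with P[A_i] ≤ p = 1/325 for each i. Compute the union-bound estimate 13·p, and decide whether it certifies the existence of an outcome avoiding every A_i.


Union bound: P[∪_{i=1}^{13} A_i] ≤ Σ_i P[A_i] ≤ 13·p = 13·(1/325) = 1/25.
Numerically: 1/25 ≈ 0.0400.
Is 1/25 < 1? YES.
Since P[∪ A_i] ≤ 1/25 < 1, the complement has P[∩ A_i^c] ≥ 1 − 1/25 = 24/25 > 0, so some outcome avoids every A_i.

13·p = 1/25 ≈ 0.0400; existence CERTIFIED by the union bound.


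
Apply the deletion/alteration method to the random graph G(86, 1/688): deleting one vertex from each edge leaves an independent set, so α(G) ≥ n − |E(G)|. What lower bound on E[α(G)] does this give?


E[|E(G)|] = C(86, 2)·p = 3655 · (1/688) = 85/16.
E[α(G)] ≥ n − E[|E(G)|] = 86 − 85/16 = 1291/16.
Numerically: ≈ 80.687500.
(This is only a lower bound; the true E[α(G)] may be larger.)

E[α(G)] ≥ 1291/16 ≈ 80.687500.


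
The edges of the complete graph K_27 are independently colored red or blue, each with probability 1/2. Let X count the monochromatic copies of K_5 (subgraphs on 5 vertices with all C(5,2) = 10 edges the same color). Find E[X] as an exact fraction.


Let X = Σ_S X_S over the C(27, 5) = 80730 subsets S of size 5, where X_S = 1 if the K_5 on S is monochromatic.
For a fixed S, the K_5 on S has C(5, 2) = 10 edges. P[all 10 edges red] = (1/2)^10, and likewise for blue, so P[monochromatic] = 2·(1/2)^10 = 2^{1 − 10} = 1/512.
By linearity of expectation: E[X] = C(27, 5) · 2^{1 − 10} = 80730 · 1/512 = 40365/256.
Numerically: E[X] ≈ 157.676.

E[X] = C(27,5)·2^(1−C(5,2)) = 40365/256 ≈ 157.676.


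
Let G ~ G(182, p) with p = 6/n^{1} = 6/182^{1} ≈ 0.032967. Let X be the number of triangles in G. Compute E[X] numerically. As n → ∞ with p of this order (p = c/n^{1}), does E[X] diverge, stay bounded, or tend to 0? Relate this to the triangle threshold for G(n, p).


Number of potential triangles: C(182, 3) = 988260.
Each occurs with probability p³ ≈ (0.032967)³ ≈ 3.58294043e-05.
By linearity: E[X] = C(182, 3)·p³ ≈ 988260 · 3.58294043e-05 ≈ 35.408767.
Here α = 1, so p = 6/n is exactly at the triangle threshold p ~ 1/n. Asymptotically E[X] → c³/6 = 6³/6 = 36 ≈ 36.000000, a bounded constant. In this regime the triangle count is asymptotically Poisson(c³/6).

E[X] ≈ 35.408767; in regime p = Θ(1/n^{1}) E[X] stays bounded (at the triangle threshold p ~ 1/n).


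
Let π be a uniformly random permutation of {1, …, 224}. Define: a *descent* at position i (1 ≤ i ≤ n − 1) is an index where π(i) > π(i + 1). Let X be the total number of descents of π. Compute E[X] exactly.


Write X = Σ X_I over i = 1, …, 223, with X_I the indicator of one descent.
There are 223 indicators.
For each fixed i, the pair (π(i), π(i+1)) is a uniformly random ordered pair of distinct values from {1, …, 224}; by symmetry P[π(i) > π(i+1)] = 1/2.
By linearity: E[X] = 223 · (1/2) = (224 − 1) · (1/2) = 223/2 ≈ 111.500.

E[X] = 223/2 = 111.500.


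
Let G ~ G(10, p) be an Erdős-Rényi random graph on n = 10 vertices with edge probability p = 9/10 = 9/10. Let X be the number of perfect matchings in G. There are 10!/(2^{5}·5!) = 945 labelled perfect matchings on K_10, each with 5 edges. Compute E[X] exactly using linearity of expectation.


K_10 has 10!/(2^{5}·5!) = 945 labelled perfect matchings.
For each such perfect matching H, let X_H = 1 if all 5 edges of H are present in G. Then P[X_H = 1] = p^{5} = (9/10)^{5} = 59049/100000.
By linearity: E[X] = Σ_H E[X_H] = 945 · p^{5} = 945 · 59049/100000 = 11160261/20000.
Numerically: E[X] ≈ 558.

E[X] = 945 · (9/10)^{5} = 11160261/20000 ≈ 558.


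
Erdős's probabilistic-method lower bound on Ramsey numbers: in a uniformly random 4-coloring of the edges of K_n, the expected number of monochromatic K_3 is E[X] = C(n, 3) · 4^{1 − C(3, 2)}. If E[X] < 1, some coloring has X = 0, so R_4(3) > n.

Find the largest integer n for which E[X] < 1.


We need C(n, 3) · 4^{1 − 3} < 1, i.e. C(n, 3) < 4^{3 − 1} = 16.
Check values of n near the boundary:
  n = 3: C(3, 3) = 1; 1 < 16? YES
  n = 4: C(4, 3) = 4; 4 < 16? YES
  n = 5: C(5, 3) = 10; 10 < 16? YES
  n = 6: C(6, 3) = 20; 20 < 16? NO
  n = 7: C(7, 3) = 35; 35 < 16? NO
The largest n with C(n, 3) < 16 is n = 5 (where E[X] = 5/8 ≈ 0.625000). Hence R_4(3) > 5, i.e. R_4(3) ≥ 6.

Largest n = 5; hence R_4(3) > 5.


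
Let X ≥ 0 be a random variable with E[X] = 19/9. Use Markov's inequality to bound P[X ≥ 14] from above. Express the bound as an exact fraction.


μ = E[X] = 19/9, a = 14.
Markov: P[X ≥ 14] ≤ μ/a = (19/9)/14 = 19/126.
Numerically: ≈ 0.151.
(Since a = 14 > μ = 2.111, the bound 19/126 is < 1 and informative.)

P[X ≥ 14] ≤ 19/126 ≈ 0.151.


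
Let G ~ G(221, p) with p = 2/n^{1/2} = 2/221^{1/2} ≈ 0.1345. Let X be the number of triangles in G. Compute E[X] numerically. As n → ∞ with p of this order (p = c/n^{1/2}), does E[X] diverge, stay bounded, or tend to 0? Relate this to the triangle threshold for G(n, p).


Number of potential triangles: C(221, 3) = 1774630.
Each occurs with probability p³ ≈ (0.1345)³ ≈ 2.435015e-03.
By linearity: E[X] = C(221, 3)·p³ ≈ 1774630 · 2.435015e-03 ≈ 4321.2500.
Since α = 1/2 < 1, p = c/n^{1/2} ≫ 1/n is above the triangle threshold p ~ 1/n. Asymptotically E[X] ~ (c³/6)·n^{3(1−α)} = (2³/6)·n^{1.5} → ∞; triangles are abundant w.h.p.

E[X] ≈ 4321.2500; in regime p = Θ(1/n^{1/2}) E[X] diverges (above the triangle threshold p ~ 1/n).


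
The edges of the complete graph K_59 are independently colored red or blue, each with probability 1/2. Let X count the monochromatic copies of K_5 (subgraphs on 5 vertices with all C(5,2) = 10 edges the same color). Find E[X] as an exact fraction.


Let X = Σ_S X_S over the C(59, 5) = 5006386 subsets S of size 5, where X_S = 1 if the K_5 on S is monochromatic.
For a fixed S, the K_5 on S has C(5, 2) = 10 edges. P[all 10 edges red] = (1/2)^10, and likewise for blue, so P[monochromatic] = 2·(1/2)^10 = 2^{1 − 10} = 1/512.
Summing: E[X] = C(59, 5) · 2^{1 − 10} = 5006386 · 1/512 = 2503193/256.
Numerically: E[X] ≈ 9778.097656.

E[X] = C(59,5)·2^(1−C(5,2)) = 2503193/256 ≈ 9778.097656.


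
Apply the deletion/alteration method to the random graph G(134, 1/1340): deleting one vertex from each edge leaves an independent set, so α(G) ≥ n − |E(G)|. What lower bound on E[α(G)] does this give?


E[|E(G)|] = C(134, 2)·p = 8911 · (1/1340) = 133/20.
E[α(G)] ≥ n − E[|E(G)|] = 134 − 133/20 = 2547/20.
Numerically: ≈ 127.350.
(This is only a lower bound; the true E[α(G)] may be larger.)

E[α(G)] ≥ 2547/20 ≈ 127.350.


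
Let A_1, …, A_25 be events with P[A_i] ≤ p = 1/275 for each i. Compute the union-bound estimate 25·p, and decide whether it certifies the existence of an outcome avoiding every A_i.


Union bound: P[∪_{i=1}^{25} A_i] ≤ Σ_i P[A_i] ≤ 25·p = 25·(1/275) = 1/11.
Numerically: 1/11 ≈ 0.090909.
Is 1/11 < 1? YES.
Since P[∪ A_i] ≤ 1/11 < 1, the complement has P[∩ A_i^c] ≥ 1 − 1/11 = 10/11 > 0, so some outcome avoids every A_i.

25·p = 1/11 ≈ 0.090909; existence CERTIFIED by the union bound.


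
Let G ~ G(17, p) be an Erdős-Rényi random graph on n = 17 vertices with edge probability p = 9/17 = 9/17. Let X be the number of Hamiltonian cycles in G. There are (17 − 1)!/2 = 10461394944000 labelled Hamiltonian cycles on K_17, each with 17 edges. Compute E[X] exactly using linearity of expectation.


K_17 has (17 − 1)!/2 = 10461394944000 labelled Hamiltonian cycles.
For each such Hamiltonian cycle H, let X_H = 1 if all 17 edges of H are present in G. Then P[X_H = 1] = p^{17} = (9/17)^{17} = 16677181699666569/827240261886336764177.
Summing the indicators: E[X] = Σ_H E[X_H] = 10461394944000 · p^{17} = 10461394944000 · 16677181699666569/827240261886336764177 = 174466584313061171422427136000/827240261886336764177.
Numerically: E[X] ≈ 2.11e+08.

E[X] = 10461394944000 · (9/17)^{17} = 174466584313061171422427136000/827240261886336764177 ≈ 2.11e+08.


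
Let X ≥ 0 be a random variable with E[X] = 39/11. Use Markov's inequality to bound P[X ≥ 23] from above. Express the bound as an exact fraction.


μ = E[X] = 39/11, a = 23.
Markov: P[X ≥ 23] ≤ μ/a = (39/11)/23 = 39/253.
Numerically: ≈ 0.154150.
(Since a = 23 > μ = 3.545455, the bound 39/253 is < 1 and informative.)

P[X ≥ 23] ≤ 39/253 ≈ 0.154150.


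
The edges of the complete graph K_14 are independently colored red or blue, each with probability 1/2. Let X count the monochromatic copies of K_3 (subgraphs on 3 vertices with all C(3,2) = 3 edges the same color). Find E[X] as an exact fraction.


Let X = Σ_S X_S over the C(14, 3) = 364 subsets S of size 3, where X_S = 1 if the K_3 on S is monochromatic.
For a fixed S, the K_3 on S has C(3, 2) = 3 edges. P[all 3 edges red] = (1/2)^3, and likewise for blue, so P[monochromatic] = 2·(1/2)^3 = 2^{1 − 3} = 1/4.
By linearity of expectation: E[X] = C(14, 3) · 2^{1 − 3} = 364 · 1/4 = 91.
Numerically: E[X] ≈ 91.0000.

E[X] = C(14,3)·2^(1−C(3,2)) = 91 ≈ 91.0000.


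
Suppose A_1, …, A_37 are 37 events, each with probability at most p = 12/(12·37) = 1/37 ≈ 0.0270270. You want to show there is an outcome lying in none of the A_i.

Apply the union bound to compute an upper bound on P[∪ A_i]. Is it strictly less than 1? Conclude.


Union bound: P[∪_{i=1}^{37} A_i] ≤ Σ_i P[A_i] ≤ 37·p = 37·(1/37) = 1.
Numerically: 1 ≈ 1.0000000.
Is 1 < 1? NO.
Since the bound 1 is ≥ 1, the union bound is uninformative here; it does NOT by itself certify existence.

37·p = 1 ≈ 1.0000000; existence NOT certified by the union bound.


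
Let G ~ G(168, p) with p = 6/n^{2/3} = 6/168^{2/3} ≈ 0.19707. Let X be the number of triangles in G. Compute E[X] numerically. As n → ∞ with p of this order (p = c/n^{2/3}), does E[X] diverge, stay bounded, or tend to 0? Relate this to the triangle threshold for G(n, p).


Number of potential triangles: C(168, 3) = 776216.
Each occurs with probability p³ ≈ (0.19707)³ ≈ 7.6530612e-03.
By linearity: E[X] = C(168, 3)·p³ ≈ 776216 · 7.6530612e-03 ≈ 5940.42857.
Since α = 2/3 < 1, p = c/n^{2/3} ≫ 1/n is above the triangle threshold p ~ 1/n. Asymptotically E[X] ~ (c³/6)·n^{3(1−α)} = (6³/6)·n^{1} → ∞; triangles are abundant w.h.p.

E[X] ≈ 5940.42857; in regime p = Θ(1/n^{2/3}) E[X] diverges (above the triangle threshold p ~ 1/n).


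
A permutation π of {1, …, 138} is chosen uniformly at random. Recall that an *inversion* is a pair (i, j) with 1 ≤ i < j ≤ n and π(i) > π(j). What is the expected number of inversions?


Write X = Σ X_I over the C(138, 2) = 9453 pairs i < j, with X_I the indicator of one inversion.
There are 9453 indicators.
For each fixed pair i < j, the values π(i) and π(j) are two distinct elements of {1, …, 138} in uniformly random order; by symmetry P[π(i) > π(j)] = 1/2.
By linearity: E[X] = 9453 · (1/2) = C(138, 2) · (1/2) = 9453/2 = 9453/2 ≈ 4726.50000.

E[X] = 9453/2 = 4726.50000.


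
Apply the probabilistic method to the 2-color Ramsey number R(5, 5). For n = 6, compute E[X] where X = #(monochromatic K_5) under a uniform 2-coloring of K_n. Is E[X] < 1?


E[X] = C(6, 5) · 2^{1 − 10} = 6 · 2^{−9} = 6/512.
As a reduced fraction: E[X] = 3/256 ≈ 0.011719.
Is E[X] < 1? YES.
Since E[X] < 1, there exists a 2-coloring of K_{6} with no monochromatic K_5; hence R(5, 5) > 6.

E[X] = 3/256 ≈ 0.011719; E[X] < 1, so R(5, 5) > 6.


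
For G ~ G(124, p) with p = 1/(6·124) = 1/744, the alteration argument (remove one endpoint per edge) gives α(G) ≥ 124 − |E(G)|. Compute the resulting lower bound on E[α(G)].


E[|E(G)|] = C(124, 2)·p = 7626 · (1/744) = 41/4.
E[α(G)] ≥ n − E[|E(G)|] = 124 − 41/4 = 455/4.
Numerically: ≈ 113.75000.
(This is only a lower bound; the true E[α(G)] may be larger.)

E[α(G)] ≥ 455/4 ≈ 113.75000.


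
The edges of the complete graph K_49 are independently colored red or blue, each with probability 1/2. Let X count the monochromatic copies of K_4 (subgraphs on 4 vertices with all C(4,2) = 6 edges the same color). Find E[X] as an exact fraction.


Let X = Σ_S X_S over the C(49, 4) = 211876 subsets S of size 4, where X_S = 1 if the K_4 on S is monochromatic.
For a fixed S, the K_4 on S has C(4, 2) = 6 edges. P[all 6 edges red] = (1/2)^6, and likewise for blue, so P[monochromatic] = 2·(1/2)^6 = 2^{1 − 6} = 1/32.
By linearity of expectation: E[X] = C(49, 4) · 2^{1 − 6} = 211876 · 1/32 = 52969/8.
Numerically: E[X] ≈ 6621.125000.

E[X] = C(49,4)·2^(1−C(4,2)) = 52969/8 ≈ 6621.125000.


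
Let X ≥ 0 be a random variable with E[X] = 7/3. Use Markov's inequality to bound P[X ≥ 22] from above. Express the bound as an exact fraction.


μ = E[X] = 7/3, a = 22.
Markov: P[X ≥ 22] ≤ μ/a = (7/3)/22 = 7/66.
Numerically: ≈ 0.1061.
(Since a = 22 > μ = 2.3333, the bound 7/66 is < 1 and informative.)

P[X ≥ 22] ≤ 7/66 ≈ 0.1061.


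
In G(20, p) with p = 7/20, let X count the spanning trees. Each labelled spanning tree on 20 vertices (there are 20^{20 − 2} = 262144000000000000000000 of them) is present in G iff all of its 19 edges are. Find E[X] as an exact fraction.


K_20 has 20^{20 − 2} = 262144000000000000000000 labelled spanning trees.
For each such spanning tree H, let X_H = 1 if all 19 edges of H are present in G. Then P[X_H = 1] = p^{19} = (7/20)^{19} = 11398895185373143/5242880000000000000000000.
By linearity: E[X] = Σ_H E[X_H] = 262144000000000000000000 · p^{19} = 262144000000000000000000 · 11398895185373143/5242880000000000000000000 = 11398895185373143/20.
Numerically: E[X] ≈ 5.6994e+14.

E[X] = 262144000000000000000000 · (7/20)^{19} = 11398895185373143/20 ≈ 5.6994e+14.


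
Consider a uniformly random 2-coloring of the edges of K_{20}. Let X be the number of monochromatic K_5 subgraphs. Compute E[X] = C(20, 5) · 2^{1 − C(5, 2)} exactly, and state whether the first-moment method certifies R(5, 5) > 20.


E[X] = C(20, 5) · 2^{1 − 10} = 15504 · 2^{−9} = 15504/512.
As a reduced fraction: E[X] = 969/32 ≈ 30.281250.
Is E[X] < 1? NO.
Since E[X] ≥ 1, the first-moment bound is inconclusive at n = 20; it does NOT by itself certify R(5, 5) > 20.

E[X] = 969/32 ≈ 30.281250; E[X] ≥ 1; first-moment method inconclusive here.


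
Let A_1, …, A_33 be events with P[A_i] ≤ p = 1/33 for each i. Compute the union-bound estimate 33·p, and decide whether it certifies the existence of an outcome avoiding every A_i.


Union bound: P[∪_{i=1}^{33} A_i] ≤ Σ_i P[A_i] ≤ 33·p = 33·(1/33) = 1.
Numerically: 1 ≈ 1.00000.
Is 1 < 1? NO.
Since the bound 1 is ≥ 1, the union bound is uninformative here; it does NOT by itself certify existence.

33·p = 1 ≈ 1.00000; existence NOT certified by the union bound.


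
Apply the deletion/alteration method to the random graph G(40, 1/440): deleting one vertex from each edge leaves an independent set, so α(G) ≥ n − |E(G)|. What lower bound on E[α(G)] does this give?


E[|E(G)|] = C(40, 2)·p = 780 · (1/440) = 39/22.
E[α(G)] ≥ n − E[|E(G)|] = 40 − 39/22 = 841/22.
Numerically: ≈ 38.22727.
(This is only a lower bound; the true E[α(G)] may be larger.)

E[α(G)] ≥ 841/22 ≈ 38.22727.


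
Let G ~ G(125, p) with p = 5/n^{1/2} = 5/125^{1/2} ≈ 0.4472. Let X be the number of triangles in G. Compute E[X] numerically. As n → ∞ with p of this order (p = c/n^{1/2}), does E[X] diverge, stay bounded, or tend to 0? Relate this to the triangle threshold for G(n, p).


Number of potential triangles: C(125, 3) = 317750.
Each occurs with probability p³ ≈ (0.4472)³ ≈ 8.944272e-02.
By linearity: E[X] = C(125, 3)·p³ ≈ 317750 · 8.944272e-02 ≈ 28420.4240.
Since α = 1/2 < 1, p = c/n^{1/2} ≫ 1/n is above the triangle threshold p ~ 1/n. Asymptotically E[X] ~ (c³/6)·n^{3(1−α)} = (5³/6)·n^{1.5} → ∞; triangles are abundant w.h.p.

E[X] ≈ 28420.4240; in regime p = Θ(1/n^{1/2}) E[X] diverges (above the triangle threshold p ~ 1/n).


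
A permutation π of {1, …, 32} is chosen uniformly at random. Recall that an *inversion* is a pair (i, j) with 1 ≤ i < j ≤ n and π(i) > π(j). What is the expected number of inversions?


Write X = Σ X_I over the C(32, 2) = 496 pairs i < j, with X_I the indicator of one inversion.
There are 496 indicators.
For each fixed pair i < j, the values π(i) and π(j) are two distinct elements of {1, …, 32} in uniformly random order; by symmetry P[π(i) > π(j)] = 1/2.
By linearity: E[X] = 496 · (1/2) = C(32, 2) · (1/2) = 496/2 = 248 ≈ 248.000000.

E[X] = 248 = 248.000000.


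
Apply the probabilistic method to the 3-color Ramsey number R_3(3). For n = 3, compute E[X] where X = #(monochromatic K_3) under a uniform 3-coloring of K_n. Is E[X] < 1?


E[X] = C(3, 3) · 3^{1 − 3} = 1 · 3^{−2} = 1/9.
As a reduced fraction: E[X] = 1/9 ≈ 0.111.
Is E[X] < 1? YES.
Since E[X] < 1, there exists a 3-coloring of K_{3} with no monochromatic K_3; hence R_3(3) > 3.

E[X] = 1/9 ≈ 0.111; E[X] < 1, so R_3(3) > 3.


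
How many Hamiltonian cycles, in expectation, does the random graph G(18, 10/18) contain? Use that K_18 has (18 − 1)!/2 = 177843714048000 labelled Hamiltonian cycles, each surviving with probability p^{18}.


K_18 has (18 − 1)!/2 = 177843714048000 labelled Hamiltonian cycles.
For each such Hamiltonian cycle H, let X_H = 1 if all 18 edges of H are present in G. Then P[X_H = 1] = p^{18} = (5/9)^{18} = 3814697265625/150094635296999121.
By linearity: E[X] = Σ_H E[X_H] = 177843714048000 · p^{18} = 177843714048000 · 3814697265625/150094635296999121 = 930617187500000000000000/205891132094649.
Numerically: E[X] ≈ 4.5199e+09.

E[X] = 177843714048000 · (5/9)^{18} = 930617187500000000000000/205891132094649 ≈ 4.5199e+09.


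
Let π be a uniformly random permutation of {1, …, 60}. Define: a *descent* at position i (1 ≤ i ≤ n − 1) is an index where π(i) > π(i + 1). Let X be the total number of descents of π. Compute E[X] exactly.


Write X = Σ X_I over i = 1, …, 59, with X_I the indicator of one descent.
There are 59 indicators.
For each fixed i, the pair (π(i), π(i+1)) is a uniformly random ordered pair of distinct values from {1, …, 60}; by symmetry P[π(i) > π(i+1)] = 1/2.
By linearity: E[X] = 59 · (1/2) = (60 − 1) · (1/2) = 59/2 ≈ 29.500000.

E[X] = 59/2 = 29.500000.


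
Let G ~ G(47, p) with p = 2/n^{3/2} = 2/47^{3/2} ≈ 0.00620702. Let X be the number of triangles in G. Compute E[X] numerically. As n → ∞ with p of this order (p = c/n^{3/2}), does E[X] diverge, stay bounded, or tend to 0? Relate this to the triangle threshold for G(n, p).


Number of potential triangles: C(47, 3) = 16215.
Each occurs with probability p³ ≈ (0.00620702)³ ≈ 2.39138569e-07.
By linearity: E[X] = C(47, 3)·p³ ≈ 16215 · 2.39138569e-07 ≈ 0.003878.
Since α = 3/2 > 1, p = c/n^{3/2} = o(1/n) is below the triangle threshold p ~ 1/n. Asymptotically E[X] ~ (c³/6)·n^{3(1−α)} = (2³/6)·n^{-1.5} → 0, so by Markov's inequality G has no triangles w.h.p.

E[X] ≈ 0.003878; in regime p = Θ(1/n^{3/2}) E[X] tends to 0 (below the triangle threshold p ~ 1/n).


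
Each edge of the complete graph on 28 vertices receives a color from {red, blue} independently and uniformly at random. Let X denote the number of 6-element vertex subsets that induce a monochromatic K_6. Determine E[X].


Let X = Σ_S X_S over the C(28, 6) = 376740 subsets S of size 6, where X_S = 1 if the K_6 on S is monochromatic.
For a fixed S, the K_6 on S has C(6, 2) = 15 edges. P[all 15 edges red] = (1/2)^15, and likewise for blue, so P[monochromatic] = 2·(1/2)^15 = 2^{1 − 15} = 1/16384.
Summing: E[X] = C(28, 6) · 2^{1 − 15} = 376740 · 1/16384 = 94185/4096.
Numerically: E[X] ≈ 22.994385.

E[X] = C(28,6)·2^(1−C(6,2)) = 94185/4096 ≈ 22.994385.


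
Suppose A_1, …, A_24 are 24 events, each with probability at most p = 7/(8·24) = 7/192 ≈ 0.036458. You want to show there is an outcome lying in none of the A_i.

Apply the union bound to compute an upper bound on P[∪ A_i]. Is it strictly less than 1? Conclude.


Union bound: P[∪_{i=1}^{24} A_i] ≤ Σ_i P[A_i] ≤ 24·p = 24·(7/192) = 7/8.
Numerically: 7/8 ≈ 0.875000.
Is 7/8 < 1? YES.
Since P[∪ A_i] ≤ 7/8 < 1, the complement has P[∩ A_i^c] ≥ 1 − 7/8 = 1/8 > 0, so some outcome avoids every A_i.

24·p = 7/8 ≈ 0.875000; existence CERTIFIED by the union bound.


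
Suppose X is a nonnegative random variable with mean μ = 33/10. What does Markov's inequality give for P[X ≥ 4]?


μ = E[X] = 33/10, a = 4.
Markov: P[X ≥ 4] ≤ μ/a = (33/10)/4 = 33/40.
Numerically: ≈ 0.8250.
(Since a = 4 > μ = 3.3000, the bound 33/40 is < 1 and informative.)

P[X ≥ 4] ≤ 33/40 ≈ 0.8250.


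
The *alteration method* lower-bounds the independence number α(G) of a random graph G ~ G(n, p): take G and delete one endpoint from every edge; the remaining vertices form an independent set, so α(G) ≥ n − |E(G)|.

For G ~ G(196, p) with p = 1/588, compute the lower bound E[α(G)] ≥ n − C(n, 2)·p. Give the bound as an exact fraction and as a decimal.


E[|E(G)|] = C(196, 2)·p = 19110 · (1/588) = 65/2.
E[α(G)] ≥ n − E[|E(G)|] = 196 − 65/2 = 327/2.
Numerically: ≈ 163.500000.
(This is only a lower bound; the true E[α(G)] may be larger.)

E[α(G)] ≥ 327/2 ≈ 163.500000.


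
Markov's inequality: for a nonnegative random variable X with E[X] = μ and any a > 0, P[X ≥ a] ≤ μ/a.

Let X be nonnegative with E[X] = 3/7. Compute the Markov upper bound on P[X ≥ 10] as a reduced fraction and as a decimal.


μ = E[X] = 3/7, a = 10.
Markov: P[X ≥ 10] ≤ μ/a = (3/7)/10 = 3/70.
Numerically: ≈ 0.043.
(Since a = 10 > μ = 0.429, the bound 3/70 is < 1 and informative.)

P[X ≥ 10] ≤ 3/70 ≈ 0.043.


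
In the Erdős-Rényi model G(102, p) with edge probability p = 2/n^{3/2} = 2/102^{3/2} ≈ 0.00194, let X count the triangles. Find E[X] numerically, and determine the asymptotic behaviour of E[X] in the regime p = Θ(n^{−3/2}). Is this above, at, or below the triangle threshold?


Number of potential triangles: C(102, 3) = 171700.
Each occurs with probability p³ ≈ (0.00194)³ ≈ 7.31795e-09.
By linearity: E[X] = C(102, 3)·p³ ≈ 171700 · 7.31795e-09 ≈ 0.001.
Since α = 3/2 > 1, p = c/n^{3/2} = o(1/n) is below the triangle threshold p ~ 1/n. Asymptotically E[X] ~ (c³/6)·n^{3(1−α)} = (2³/6)·n^{-1.5} → 0, so by Markov's inequality G has no triangles w.h.p.

E[X] ≈ 0.001; in regime p = Θ(1/n^{3/2}) E[X] tends to 0 (below the triangle threshold p ~ 1/n).


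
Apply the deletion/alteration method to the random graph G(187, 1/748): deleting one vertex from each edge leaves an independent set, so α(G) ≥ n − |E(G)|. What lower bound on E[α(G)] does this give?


E[|E(G)|] = C(187, 2)·p = 17391 · (1/748) = 93/4.
E[α(G)] ≥ n − E[|E(G)|] = 187 − 93/4 = 655/4.
Numerically: ≈ 163.7500.
(This is only a lower bound; the true E[α(G)] may be larger.)

E[α(G)] ≥ 655/4 ≈ 163.7500.


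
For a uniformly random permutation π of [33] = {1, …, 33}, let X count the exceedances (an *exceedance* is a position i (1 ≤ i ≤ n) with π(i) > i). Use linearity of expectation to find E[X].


Write X = Σ_{i=1}^{33} X_i, where X_i = 1_{π(i) > i}.
For each fixed i, π(i) is uniform over {1, …, 33} (marginal of a uniform permutation), so P[π(i) > i] = (n − i)/n. Summing: Σ_{i=1}^{33} (n − i)/n = (0 + 1 + … + 32)/33 = 33(33 − 1)/(2·33) = (33 − 1)/2.
Hence E[X] = Σ_{i=1}^{33} (33 − i)/33 = 16 ≈ 16.0000.

E[X] = 16 = 16.0000.


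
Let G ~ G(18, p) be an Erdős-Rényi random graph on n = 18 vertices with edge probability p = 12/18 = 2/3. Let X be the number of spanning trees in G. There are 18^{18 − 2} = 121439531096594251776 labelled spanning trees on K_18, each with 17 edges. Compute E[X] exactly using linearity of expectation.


K_18 has 18^{18 − 2} = 121439531096594251776 labelled spanning trees.
For each such spanning tree H, let X_H = 1 if all 17 edges of H are present in G. Then P[X_H = 1] = p^{17} = (2/3)^{17} = 131072/129140163.
Summing the indicators: E[X] = Σ_H E[X_H] = 121439531096594251776 · p^{17} = 121439531096594251776 · 131072/129140163 = 123256172596690944.
Numerically: E[X] ≈ 1.23e+17.

E[X] = 121439531096594251776 · (2/3)^{17} = 123256172596690944 ≈ 1.23e+17.


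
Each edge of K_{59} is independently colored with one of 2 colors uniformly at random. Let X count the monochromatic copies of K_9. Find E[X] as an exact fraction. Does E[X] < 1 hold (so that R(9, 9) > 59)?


E[X] = C(59, 9) · 2^{1 − 36} = 12565671261 · 2^{−35} = 12565671261/34359738368.
As a reduced fraction: E[X] = 12565671261/34359738368 ≈ 0.3657.
Is E[X] < 1? YES.
Since E[X] < 1, there exists a 2-coloring of K_{59} with no monochromatic K_9; hence R(9, 9) > 59.

E[X] = 12565671261/34359738368 ≈ 0.3657; E[X] < 1, so R(9, 9) > 59.


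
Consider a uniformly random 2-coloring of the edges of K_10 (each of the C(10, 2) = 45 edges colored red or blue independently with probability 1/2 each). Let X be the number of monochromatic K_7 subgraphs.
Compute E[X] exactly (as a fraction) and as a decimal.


Let X = Σ_S X_S over the C(10, 7) = 120 subsets S of size 7, where X_S = 1 if the K_7 on S is monochromatic.
For a fixed S, the K_7 on S has C(7, 2) = 21 edges. P[all 21 edges red] = (1/2)^21, and likewise for blue, so P[monochromatic] = 2·(1/2)^21 = 2^{1 − 21} = 1/1048576.
By linearity: E[X] = C(10, 7) · 2^{1 − 21} = 120 · 1/1048576 = 15/131072.
Numerically: E[X] ≈ 0.00011.

E[X] = C(10,7)·2^(1−C(7,2)) = 15/131072 ≈ 0.00011.
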